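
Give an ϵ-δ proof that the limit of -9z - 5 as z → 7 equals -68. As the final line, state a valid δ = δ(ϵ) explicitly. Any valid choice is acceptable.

Fix ϵ > 0. We need δ > 0 so that 0 < |z − 7| < δ implies |(-9z - 5) + 68| < ϵ.
|(-9z - 5) + 68| = |-9z + 63| = 9|z − 7|.
Thus it suffices that |z − 7| < ϵ/9.
Choosing δ = ϵ/9 gives |(-9z - 5) + 68| = 9|z − 7| < ϵ whenever |z − 7| < δ.

δ = ϵ/9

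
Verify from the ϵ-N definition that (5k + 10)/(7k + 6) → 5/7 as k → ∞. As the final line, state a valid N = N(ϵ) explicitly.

Suppose ϵ > 0. For k ≥ 1, |(5k + 10)/(7k + 6) − (5/7)| = |40|/(7(7k + 6)) = 40/(7(7k + 6)).
Since 7k + 6 ≥ 7k for k ≥ 1, this is ≤ 40/(7·7k) = (40/49)/k.
So |(5k + 10)/(7k + 6) − (5/7)| < ϵ whenever k > (40/49)/ϵ.
Take N = (40/49)/ϵ. If k > N then |(5k + 10)/(7k + 6) − (5/7)| ≤ (40/49)/k < ϵ.

N = (40/49)/ϵ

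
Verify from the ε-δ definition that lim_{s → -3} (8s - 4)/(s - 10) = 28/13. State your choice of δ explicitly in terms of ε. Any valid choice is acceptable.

δ = min(13/2, (169/152)ε)

Let ε > 0. We want δ > 0 with 0 < |s + 3| < δ ⇒ |(8s - 4)/(s - 10) − (28/13)| < ε.
Combining over a common denominator, (8s - 4)/(s - 10) − (28/13) = [(8s - 4)·(-13) − (-28)·(s - 10)] / [(-13)·(s - 10)] = -76(s + 3) / ((-13)(s - 10)).
So |(8s - 4)/(s - 10) − (28/13)| = 76|s + 3| / (13·|s − 10|).
Restrict δ ≤ 13/2. Then |s + 3| < 13/2 gives |s − 10| = |(s + 3) + (-13)| ≥ 13 − 13/2 = 13/2.
Hence |(8s - 4)/(s - 10) − (28/13)| < 76|s + 3|/(13·(13/2)) = (152/169)|s + 3|, which is < ε once |s + 3| < (169/152)ε.
Take δ = min(13/2, (169/152)ε). Then 0 < |s + 3| < δ forces both bounds, so |(8s - 4)/(s - 10) − (28/13)| < ε.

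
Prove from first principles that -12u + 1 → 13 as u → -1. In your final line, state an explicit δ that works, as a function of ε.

δ = ε/12

Suppose ε > 0. We need δ > 0 so that 0 < |u + 1| < δ implies |(-12u + 1) − 13| < ε.
Since (-12u + 1) − 13 = -12(u + 1), we have |(-12u + 1) − 13| = 12|u + 1|.
Thus it suffices that |u + 1| < ε/12.
Take δ = ε/12. If 0 < |u + 1| < δ then |(-12u + 1) − 13| = 12|u + 1| < 12·(ε/12) = ε.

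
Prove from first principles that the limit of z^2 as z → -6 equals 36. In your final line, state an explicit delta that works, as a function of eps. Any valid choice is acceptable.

Let eps > 0. We seek delta > 0 with 0 < |z + 6| < delta ⇒ |z^2 − 36| < eps.
Factor: z^2 − 36 = (z + 6)(z - 6), so |z^2 − 36| = |z + 6|·|z - 6|.
Restrict delta ≤ 1. Then |z + 6| < 1 gives |z| < 7, so by the triangle inequality |z - 6| ≤ 7 + 6 = 13.
Hence |z^2 − 36| ≤ 13|z + 6|, which is < eps once |z + 6| < eps/13.
Take delta = min(1, eps/13). If 0 < |z + 6| < delta then both bounds hold and |z^2 − 36| ≤ 13|z + 6| < 13·(eps/13) = eps.

delta = min(1, eps/13)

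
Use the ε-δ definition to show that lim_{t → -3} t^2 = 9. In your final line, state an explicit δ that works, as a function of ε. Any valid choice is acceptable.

δ = min(2, ε/8)

Fix ε > 0. We seek δ > 0 with 0 < |t + 3| < δ ⇒ |t^2 − 9| < ε.
Factor: t^2 − 9 = (t + 3)(t - 3), so |t^2 − 9| = |t + 3|·|t - 3|.
Impose δ ≤ 2 so that |t| < 5; then |t - 3| ≤ 8.
Hence |t^2 − 9| ≤ 8|t + 3|, which is < ε once |t + 3| < ε/8.
Take δ = min(2, ε/8). If 0 < |t + 3| < δ then both bounds hold and |t^2 − 9| ≤ 8|t + 3| < 8·(ε/8) = ε.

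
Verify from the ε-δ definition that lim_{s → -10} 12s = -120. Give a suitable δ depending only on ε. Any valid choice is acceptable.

Fix ε > 0. We need δ > 0 so that 0 < |s + 10| < δ implies |(12s) + 120| < ε.
Since (12s) + 120 = 12(s + 10), we have |(12s) + 120| = 12|s + 10|.
So 12|s + 10| < ε exactly when |s + 10| < ε/12.
Choosing δ = ε/12 gives |(12s) + 120| = 12|s + 10| < ε whenever |s + 10| < δ.

δ = ε/12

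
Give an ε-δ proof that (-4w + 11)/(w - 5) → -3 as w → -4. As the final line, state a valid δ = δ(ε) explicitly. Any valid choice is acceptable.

Suppose ε > 0. We want δ > 0 with 0 < |w + 4| < δ ⇒ |(-4w + 11)/(w - 5) + 3| < ε.
Combining over a common denominator, (-4w + 11)/(w - 5) + 3 = [(-4w + 11)·(-9) − 27·(w - 5)] / [(-9)·(w - 5)] = 9(w + 4) / ((-9)(w - 5)).
So |(-4w + 11)/(w - 5) + 3| = 9|w + 4| / (9·|w − 5|).
Restrict δ ≤ 9/2. Then |w + 4| < 9/2 gives |w − 5| = |(w + 4) + (-9)| ≥ 9 − 9/2 = 9/2.
Hence |(-4w + 11)/(w - 5) + 3| < 9|w + 4|/(9·(9/2)) = (2/9)|w + 4|, which is < ε once |w + 4| < (9/2)ε.
Take δ = min(9/2, (9/2)ε). Then 0 < |w + 4| < δ forces both bounds, so |(-4w + 11)/(w - 5) + 3| < ε.

δ = min(9/2, (9/2)ε)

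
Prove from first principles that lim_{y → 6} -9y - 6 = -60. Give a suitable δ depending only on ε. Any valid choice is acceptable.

Suppose ε > 0. We need δ > 0 so that 0 < |y − 6| < δ implies |(-9y - 6) + 60| < ε.
Since (-9y - 6) + 60 = -9(y − 6), we have |(-9y - 6) + 60| = 9|y − 6|.
Thus it suffices that |y − 6| < ε/9.
Take δ = ε/9. If 0 < |y − 6| < δ then |(-9y - 6) + 60| = 9|y − 6| < 9·(ε/9) = ε.

δ = ε/9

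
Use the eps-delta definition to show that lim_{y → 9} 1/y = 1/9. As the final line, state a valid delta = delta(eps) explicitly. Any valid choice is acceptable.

delta = min(9/2, (81/2)eps)

Let eps > 0. We seek delta > 0 such that 0 < |y − 9| < delta implies |1/y − (1/9)| < eps.
|1/y − (1/9)| = |9 − y|/(9·|y|) = |y − 9|/(9|y|).
Restrict delta ≤ 9/2. Then |y − 9| < 9/2 gives |y| > 9/2, so 9|y| > 81/2.
Then |1/y − (1/9)| < |y − 9|/(81/2), which is < eps when |y − 9| < (81/2)eps.
Take delta = min(9/2, (81/2)eps). Then 0 < |y − 9| < delta gives both |y − 9| < 9/2 and |y − 9| < (81/2)eps, so |1/y − (1/9)| < eps.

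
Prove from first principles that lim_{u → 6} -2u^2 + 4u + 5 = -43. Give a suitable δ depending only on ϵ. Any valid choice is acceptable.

Fix ϵ > 0. We want δ > 0 such that 0 < |u − 6| < δ implies |(-2u^2 + 4u + 5) + 43| < ϵ.
(-2u^2 + 4u + 5) + 43 = -2u^2 + 4u + 48 = (u − 6)(-2u - 8).
So |(-2u^2 + 4u + 5) + 43| = |u − 6|·|-2u - 8|.
Assume first that |u − 6| < 2, so |u| < 8. Then |-2u - 8| ≤ 2·8 + 8 = 24.
Hence |(-2u^2 + 4u + 5) + 43| ≤ 24|u − 6| < ϵ provided |u − 6| < ϵ/24.
Choosing δ = min(2, ϵ/24) ensures both conditions, hence |(-2u^2 + 4u + 5) + 43| < ϵ.

δ = min(2, ϵ/24)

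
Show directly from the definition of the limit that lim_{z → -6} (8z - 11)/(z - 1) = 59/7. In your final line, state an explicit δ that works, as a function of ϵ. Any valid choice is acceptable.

Fix ϵ > 0. We want δ > 0 with 0 < |z + 6| < δ ⇒ |(8z - 11)/(z - 1) − (59/7)| < ϵ.
Combining over a common denominator, (8z - 11)/(z - 1) − (59/7) = [(8z - 11)·(-7) − (-59)·(z - 1)] / [(-7)·(z - 1)] = 3(z + 6) / ((-7)(z - 1)).
So |(8z - 11)/(z - 1) − (59/7)| = 3|z + 6| / (7·|z − 1|).
Restrict δ ≤ 7/2. Then |z + 6| < 7/2 gives |z − 1| = |(z + 6) + (-7)| ≥ 7 − 7/2 = 7/2.
Hence |(8z - 11)/(z - 1) − (59/7)| < 3|z + 6|/(7·(7/2)) = (6/49)|z + 6|, which is < ϵ once |z + 6| < (49/6)ϵ.
Take δ = min(7/2, (49/6)ϵ). Then 0 < |z + 6| < δ forces both bounds, so |(8z - 11)/(z - 1) − (59/7)| < ϵ.

δ = min(7/2, (49/6)ϵ)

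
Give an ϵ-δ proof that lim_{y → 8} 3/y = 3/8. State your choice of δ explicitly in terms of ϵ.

Fix ϵ > 0. We seek δ > 0 such that 0 < |y − 8| < δ implies |3/y − (3/8)| < ϵ.
|3/y − (3/8)| = 3·|8 − y|/(8·|y|) = 3|y − 8|/(8|y|).
Restrict δ ≤ 4. Then |y − 8| < 4 gives |y| > 4, so 8|y| > 32.
Then |3/y − (3/8)| < 3|y − 8|/32, which is < ϵ when |y − 8| < (32/3)ϵ.
Take δ = min(4, (32/3)ϵ). Then 0 < |y − 8| < δ gives both |y − 8| < 4 and |y − 8| < (32/3)ϵ, so |3/y − (3/8)| < ϵ.

δ = min(4, (32/3)ϵ)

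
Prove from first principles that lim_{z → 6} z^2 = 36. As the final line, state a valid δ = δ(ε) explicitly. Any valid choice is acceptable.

δ = min(1, ε/13)

Let ε > 0 be given. We seek δ > 0 with 0 < |z − 6| < δ ⇒ |z^2 − 36| < ε.
Factor: z^2 − 36 = (z − 6)(z + 6), so |z^2 − 36| = |z − 6|·|z + 6|.
Impose δ ≤ 1 so that |z| < 7; then |z + 6| ≤ 13.
Hence |z^2 − 36| ≤ 13|z − 6|, which is < ε once |z − 6| < ε/13.
Take δ = min(1, ε/13). If 0 < |z − 6| < δ then both bounds hold and |z^2 − 36| ≤ 13|z − 6| < 13·(ε/13) = ε.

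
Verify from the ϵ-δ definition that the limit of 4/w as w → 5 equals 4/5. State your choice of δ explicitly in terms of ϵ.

Let ϵ > 0 be given. We seek δ > 0 such that 0 < |w − 5| < δ implies |4/w − (4/5)| < ϵ.
|4/w − (4/5)| = 4·|5 − w|/(5·|w|) = 4|w − 5|/(5|w|).
Require δ ≤ 5/2 so that |w| > 5 − 5/2 = 5/2, hence 5|w| > 25/2.
Then |4/w − (4/5)| < 4|w − 5|/(25/2), which is < ϵ when |w − 5| < (25/8)ϵ.
Take δ = min(5/2, (25/8)ϵ). Then 0 < |w − 5| < δ gives both |w − 5| < 5/2 and |w − 5| < (25/8)ϵ, so |4/w − (4/5)| < ϵ.

δ = min(5/2, (25/8)ϵ)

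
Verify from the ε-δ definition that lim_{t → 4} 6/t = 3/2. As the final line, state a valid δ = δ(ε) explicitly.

δ = min(2, (4/3)ε)

Let ε > 0 be given. We seek δ > 0 such that 0 < |t − 4| < δ implies |6/t − (3/2)| < ε.
|6/t − (3/2)| = 6·|4 − t|/(4·|t|) = 6|t − 4|/(4|t|).
Restrict δ ≤ 2. Then |t − 4| < 2 gives |t| > 2, so 4|t| > 8.
Then |6/t − (3/2)| < 6|t − 4|/8, which is < ε when |t − 4| < (4/3)ε.
Take δ = min(2, (4/3)ε). Then 0 < |t − 4| < δ gives both |t − 4| < 2 and |t − 4| < (4/3)ε, so |6/t − (3/2)| < ε.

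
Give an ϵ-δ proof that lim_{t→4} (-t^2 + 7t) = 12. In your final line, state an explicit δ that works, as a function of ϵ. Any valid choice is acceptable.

Fix ϵ > 0. We want δ > 0 such that 0 < |t − 4| < δ implies |(-t^2 + 7t) − 12| < ϵ.
(-t^2 + 7t) − 12 = -t^2 + 7t - 12 = (t − 4)(-t + 3).
So |(-t^2 + 7t) − 12| = |t − 4|·|-t + 3|.
Assume first that |t − 4| < 1, so |t| < 5. Then |-t + 3| ≤ 5 + 3 = 8.
Hence |(-t^2 + 7t) − 12| ≤ 8|t − 4| < ϵ provided |t − 4| < ϵ/8.
Take δ = min(1, ϵ/8). Then 0 < |t − 4| < δ gives both |t − 4| < 1 and |t − 4| < ϵ/8, so |(-t^2 + 7t) − 12| < ϵ.

δ = min(1, ϵ/8)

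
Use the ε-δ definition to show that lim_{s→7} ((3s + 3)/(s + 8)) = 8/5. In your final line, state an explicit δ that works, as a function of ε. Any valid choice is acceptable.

δ = min(15/2, (75/14)ε)

Let ε > 0 be given. We want δ > 0 with 0 < |s − 7| < δ ⇒ |(3s + 3)/(s + 8) − (8/5)| < ε.
Combining over a common denominator, (3s + 3)/(s + 8) − (8/5) = [(3s + 3)·15 − 24·(s + 8)] / [15·(s + 8)] = 21(s − 7) / (15(s + 8)).
So |(3s + 3)/(s + 8) − (8/5)| = 21|s − 7| / (15·|s + 8|).
Restrict δ ≤ 15/2. Then |s − 7| < 15/2 gives |s + 8| = |(s − 7) + 15| ≥ 15 − 15/2 = 15/2.
Hence |(3s + 3)/(s + 8) − (8/5)| < 21|s − 7|/(15·(15/2)) = (14/75)|s − 7|, which is < ε once |s − 7| < (75/14)ε.
Take δ = min(15/2, (75/14)ε). Then 0 < |s − 7| < δ forces both bounds, so |(3s + 3)/(s + 8) − (8/5)| < ε.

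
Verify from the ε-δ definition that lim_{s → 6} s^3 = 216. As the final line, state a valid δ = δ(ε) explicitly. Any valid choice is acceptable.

Let ε > 0 be given. We seek δ > 0 with 0 < |s − 6| < δ ⇒ |s^3 − 216| < ε.
Factor: s^3 − 216 = (s − 6)(s^2 + 6s + 36), so |s^3 − 216| = |s − 6|·|s^2 + 6s + 36|.
Restrict δ ≤ 1. Then |s − 6| < 1 gives |s| < 7, so by the triangle inequality |s^2 + 6s + 36| ≤ 7^2 + 6·7 + 36 = 127.
Hence |s^3 − 216| ≤ 127|s − 6|, which is < ε once |s − 6| < ε/127.
Take δ = min(1, ε/127). If 0 < |s − 6| < δ then both bounds hold and |s^3 − 216| ≤ 127|s − 6| < 127·(ε/127) = ε.

δ = min(1, ε/127)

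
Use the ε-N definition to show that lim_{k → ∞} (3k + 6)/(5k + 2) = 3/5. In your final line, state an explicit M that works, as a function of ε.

M = (24/25)/ε

Let ε > 0 be given. For k ≥ 1, |(3k + 6)/(5k + 2) − (3/5)| = |24|/(5(5k + 2)) = 24/(5(5k + 2)).
Since 5k + 2 ≥ 5k for k ≥ 1, this is ≤ 24/(5·5k) = (24/25)/k.
So |(3k + 6)/(5k + 2) − (3/5)| < ε whenever k > (24/25)/ε.
Take M = (24/25)/ε. If k > M then |(3k + 6)/(5k + 2) − (3/5)| ≤ (24/25)/k < ε.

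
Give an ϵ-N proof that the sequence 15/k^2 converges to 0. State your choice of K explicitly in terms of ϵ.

Fix ϵ > 0. For k ≥ 1, |15/k^2 − 0| = 15/k^2.
15/k^2 < ϵ ⇔ k^2 > 15/ϵ ⇔ k > (15/ϵ)^{1/2}.
Take K = (15/ϵ)^{1/2}. Then k > K implies 15/k^2 < ϵ.

K = (15/ϵ)^{1/2}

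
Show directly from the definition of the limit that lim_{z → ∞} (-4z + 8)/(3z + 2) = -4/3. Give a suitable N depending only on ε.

Fix ε > 0. We seek N > 0 such that z > N implies |(-4z + 8)/(3z + 2) + 4/3| < ε.
(-4z + 8)/(3z + 2) + 4/3 = (3(-4z + 8) − (-4)(3z + 2)) / (3(3z + 2)) = 32/(3(3z + 2)).
For z > 0 we have 3z + 2 > 3z, so |(-4z + 8)/(3z + 2) + 4/3| = 32/(3(3z + 2)) < 32/(3·3z) = (32/9)/z.
Thus |(-4z + 8)/(3z + 2) + 4/3| < ε whenever z > (32/9)/ε.
Take N = (32/9)/ε. If z > N then |(-4z + 8)/(3z + 2) + 4/3| < (32/9)/z < ε.

N = (32/9)/ε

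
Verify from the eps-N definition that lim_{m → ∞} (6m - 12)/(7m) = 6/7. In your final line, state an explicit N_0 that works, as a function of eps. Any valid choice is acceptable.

N_0 = (12/7)/eps

Let eps > 0 be given. For m ≥ 1, |(6m - 12)/(7m) − (6/7)| = |-84|/(7(7m)) = 84/(7(7m)).
Since 7m ≥ 7m for m ≥ 1, this is ≤ 84/(7·7m) = (12/7)/m.
So |(6m - 12)/(7m) − (6/7)| < eps whenever m > (12/7)/eps.
Take N_0 = (12/7)/eps. If m > N_0 then |(6m - 12)/(7m) − (6/7)| ≤ (12/7)/m < eps.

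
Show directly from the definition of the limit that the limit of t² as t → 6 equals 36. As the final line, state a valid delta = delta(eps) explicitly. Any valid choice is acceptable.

delta = min(1, eps/13)

Suppose eps > 0. We seek delta > 0 with 0 < |t − 6| < delta ⇒ |t² − 36| < eps.
Factor: t² − 36 = (t − 6)(t + 6), so |t² − 36| = |t − 6|·|t + 6|.
Restrict delta ≤ 1. Then |t − 6| < 1 gives |t| < 7, so by the triangle inequality |t + 6| ≤ 7 + 6 = 13.
Hence |t² − 36| ≤ 13|t − 6|, which is < eps once |t − 6| < eps/13.
Take delta = min(1, eps/13). If 0 < |t − 6| < delta then both bounds hold and |t² − 36| ≤ 13|t − 6| < 13·(eps/13) = eps.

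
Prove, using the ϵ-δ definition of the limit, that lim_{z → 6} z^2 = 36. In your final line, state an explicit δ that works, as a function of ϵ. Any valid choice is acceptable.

Suppose ϵ > 0. We seek δ > 0 with 0 < |z − 6| < δ ⇒ |z^2 − 36| < ϵ.
Factor: z^2 − 36 = (z − 6)(z + 6), so |z^2 − 36| = |z − 6|·|z + 6|.
Impose δ ≤ 2 so that |z| < 8; then |z + 6| ≤ 14.
Hence |z^2 − 36| ≤ 14|z − 6|, which is < ϵ once |z − 6| < ϵ/14.
Take δ = min(2, ϵ/14). If 0 < |z − 6| < δ then both bounds hold and |z^2 − 36| ≤ 14|z − 6| < 14·(ϵ/14) = ϵ.

δ = min(2, ϵ/14)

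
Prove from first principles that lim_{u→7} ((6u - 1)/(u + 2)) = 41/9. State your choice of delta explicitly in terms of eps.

Let eps > 0. We want delta > 0 with 0 < |u − 7| < delta ⇒ |(6u - 1)/(u + 2) − (41/9)| < eps.
Combining over a common denominator, (6u - 1)/(u + 2) − (41/9) = [(6u - 1)·9 − 41·(u + 2)] / [9·(u + 2)] = 13(u − 7) / (9(u + 2)).
So |(6u - 1)/(u + 2) − (41/9)| = 13|u − 7| / (9·|u + 2|).
Require delta ≤ 9/2, so |u + 2| ≥ |9| − |u − 7| > 9 − 9/2 = 9/2.
Hence |(6u - 1)/(u + 2) − (41/9)| < 13|u − 7|/(9·(9/2)) = (26/81)|u − 7|, which is < eps once |u − 7| < (81/26)eps.
Take delta = min(9/2, (81/26)eps). Then 0 < |u − 7| < delta forces both bounds, so |(6u - 1)/(u + 2) − (41/9)| < eps.

delta = min(9/2, (81/26)eps)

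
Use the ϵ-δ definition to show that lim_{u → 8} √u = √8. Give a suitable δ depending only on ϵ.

δ = min(8, √8·ϵ)

Suppose ϵ > 0. We want δ > 0 such that 0 < |u − 8| < δ implies |√u − √8| < ϵ.
Multiplying by the conjugate, |√u − √8| = |u − 8|/(√u + √8).
Restrict δ ≤ 8 so that |u − 8| < 8 forces u > 0, and then √u + √8 > √8.
Hence |√u − √8| < |u − 8|/√8, which is < ϵ once |u − 8| < √8·ϵ.
Take δ = min(8, √8·ϵ). If 0 < |u − 8| < δ then u > 0 and |√u − √8| < |u − 8|/√8 < ϵ.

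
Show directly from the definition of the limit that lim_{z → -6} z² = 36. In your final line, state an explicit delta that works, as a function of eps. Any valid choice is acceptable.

Let eps > 0. We seek delta > 0 with 0 < |z + 6| < delta ⇒ |z² − 36| < eps.
Factor: z² − 36 = (z + 6)(z - 6), so |z² − 36| = |z + 6|·|z - 6|.
Impose delta ≤ 1 so that |z| < 7; then |z - 6| ≤ 13.
Hence |z² − 36| ≤ 13|z + 6|, which is < eps once |z + 6| < eps/13.
Take delta = min(1, eps/13). If 0 < |z + 6| < delta then both bounds hold and |z² − 36| ≤ 13|z + 6| < 13·(eps/13) = eps.

delta = min(1, eps/13)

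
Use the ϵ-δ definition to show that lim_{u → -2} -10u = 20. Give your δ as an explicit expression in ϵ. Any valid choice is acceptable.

Let ϵ > 0 be given. We need δ > 0 so that 0 < |u + 2| < δ implies |(-10u) − 20| < ϵ.
Since (-10u) − 20 = -10(u + 2), we have |(-10u) − 20| = 10|u + 2|.
So 10|u + 2| < ϵ exactly when |u + 2| < ϵ/10.
Take δ = ϵ/10. If 0 < |u + 2| < δ then |(-10u) − 20| = 10|u + 2| < 10·(ϵ/10) = ϵ.

δ = ϵ/10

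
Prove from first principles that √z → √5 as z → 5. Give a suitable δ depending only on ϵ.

δ = min(5, √5·ϵ)

Fix ϵ > 0. We want δ > 0 such that 0 < |z − 5| < δ implies |√z − √5| < ϵ.
Multiplying by the conjugate, |√z − √5| = |z − 5|/(√z + √5).
Restrict δ ≤ 5 so that |z − 5| < 5 forces z > 0, and then √z + √5 > √5.
Hence |√z − √5| < |z − 5|/√5, which is < ϵ once |z − 5| < √5·ϵ.
Take δ = min(5, √5·ϵ). If 0 < |z − 5| < δ then z > 0 and |√z − √5| < |z − 5|/√5 < ϵ.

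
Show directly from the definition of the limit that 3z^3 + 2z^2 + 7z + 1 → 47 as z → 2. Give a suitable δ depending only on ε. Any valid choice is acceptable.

δ = min(1, ε/74)

Fix ε > 0. We want δ > 0 such that 0 < |z − 2| < δ implies |(3z^3 + 2z^2 + 7z + 1) − 47| < ε.
(3z^3 + 2z^2 + 7z + 1) − 47 = 3z^3 + 2z^2 + 7z - 46 = (z − 2)(3z^2 + 8z + 23).
So |(3z^3 + 2z^2 + 7z + 1) − 47| = |z − 2|·|3z^2 + 8z + 23|.
Require δ ≤ 1. Then |z − 2| < 1 gives |z| < 3, and by the triangle inequality |3z^2 + 8z + 23| ≤ 3·3^2 + 8·3 + 23 = 74.
Hence |(3z^3 + 2z^2 + 7z + 1) − 47| ≤ 74|z − 2| < ε provided |z − 2| < ε/74.
Choosing δ = min(1, ε/74) ensures both conditions, hence |(3z^3 + 2z^2 + 7z + 1) − 47| < ε.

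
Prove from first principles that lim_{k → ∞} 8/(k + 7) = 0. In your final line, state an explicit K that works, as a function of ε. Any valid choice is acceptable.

Suppose ε > 0. For k ≥ 1, |8/(k + 7) − 0| = 8/(k + 7) ≤ 8/k.
We need 8/k < ε, i.e. k > 8/ε.
Take K = 8/ε. If k > K then |8/(k + 7)| ≤ 8/k < ε.

K = 8/ε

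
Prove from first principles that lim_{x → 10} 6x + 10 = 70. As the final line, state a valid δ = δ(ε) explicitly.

δ = ε/6

Let ε > 0. We need δ > 0 so that 0 < |x − 10| < δ implies |(6x + 10) − 70| < ε.
|(6x + 10) − 70| = |6x - 60| = 6|x − 10|.
Thus it suffices that |x − 10| < ε/6.
Choosing δ = ε/6 gives |(6x + 10) − 70| = 6|x − 10| < ε whenever |x − 10| < δ.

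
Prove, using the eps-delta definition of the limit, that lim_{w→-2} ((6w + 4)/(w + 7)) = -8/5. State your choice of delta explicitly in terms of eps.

Fix eps > 0. We want delta > 0 with 0 < |w + 2| < delta ⇒ |(6w + 4)/(w + 7) + 8/5| < eps.
Combining over a common denominator, (6w + 4)/(w + 7) + 8/5 = [(6w + 4)·5 − (-8)·(w + 7)] / [5·(w + 7)] = 38(w + 2) / (5(w + 7)).
So |(6w + 4)/(w + 7) + 8/5| = 38|w + 2| / (5·|w + 7|).
Restrict delta ≤ 5/2. Then |w + 2| < 5/2 gives |w + 7| = |(w + 2) + 5| ≥ 5 − 5/2 = 5/2.
Hence |(6w + 4)/(w + 7) + 8/5| < 38|w + 2|/(5·(5/2)) = (76/25)|w + 2|, which is < eps once |w + 2| < (25/76)eps.
Take delta = min(5/2, (25/76)eps). Then 0 < |w + 2| < delta forces both bounds, so |(6w + 4)/(w + 7) + 8/5| < eps.

delta = min(5/2, (25/76)eps)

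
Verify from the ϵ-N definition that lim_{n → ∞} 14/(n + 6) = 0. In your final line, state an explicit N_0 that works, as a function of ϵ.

N_0 = 14/ϵ

Let ϵ > 0. For n ≥ 1, |14/(n + 6) − 0| = 14/(n + 6) ≤ 14/n.
We need 14/n < ϵ, i.e. n > 14/ϵ.
Take N_0 = 14/ϵ. If n > N_0 then |14/(n + 6)| ≤ 14/n < ϵ.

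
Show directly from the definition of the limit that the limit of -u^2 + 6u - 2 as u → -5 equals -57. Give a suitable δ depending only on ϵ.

δ = min(1, ϵ/17)

Suppose ϵ > 0. We want δ > 0 such that 0 < |u + 5| < δ implies |(-u^2 + 6u - 2) + 57| < ϵ.
(-u^2 + 6u - 2) + 57 = -u^2 + 6u + 55 = (u + 5)(-u + 11).
So |(-u^2 + 6u - 2) + 57| = |u + 5|·|-u + 11|.
Require δ ≤ 1. Then |u + 5| < 1 gives |u| < 6, and by the triangle inequality |-u + 11| ≤ 6 + 11 = 17.
Hence |(-u^2 + 6u - 2) + 57| ≤ 17|u + 5| < ϵ provided |u + 5| < ϵ/17.
Take δ = min(1, ϵ/17). Then 0 < |u + 5| < δ gives both |u + 5| < 1 and |u + 5| < ϵ/17, so |(-u^2 + 6u - 2) + 57| < ϵ.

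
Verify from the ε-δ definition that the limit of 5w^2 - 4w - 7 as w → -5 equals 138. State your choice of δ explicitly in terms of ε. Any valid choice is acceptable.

δ = min(2, ε/64)

Fix ε > 0. We want δ > 0 such that 0 < |w + 5| < δ implies |(5w^2 - 4w - 7) − 138| < ε.
(5w^2 - 4w - 7) − 138 = 5w^2 - 4w - 145 = (w + 5)(5w - 29).
So |(5w^2 - 4w - 7) − 138| = |w + 5|·|5w - 29|.
Assume first that |w + 5| < 2, so |w| < 7. Then |5w - 29| ≤ 5·7 + 29 = 64.
Hence |(5w^2 - 4w - 7) − 138| ≤ 64|w + 5| < ε provided |w + 5| < ε/64.
Choosing δ = min(2, ε/64) ensures both conditions, hence |(5w^2 - 4w - 7) − 138| < ε.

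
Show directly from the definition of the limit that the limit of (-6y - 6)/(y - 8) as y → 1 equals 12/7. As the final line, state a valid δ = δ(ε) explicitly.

δ = min(7/2, (49/108)ε)

Let ε > 0 be given. We want δ > 0 with 0 < |y − 1| < δ ⇒ |(-6y - 6)/(y - 8) − (12/7)| < ε.
Combining over a common denominator, (-6y - 6)/(y - 8) − (12/7) = [(-6y - 6)·(-7) − (-12)·(y - 8)] / [(-7)·(y - 8)] = 54(y − 1) / ((-7)(y - 8)).
So |(-6y - 6)/(y - 8) − (12/7)| = 54|y − 1| / (7·|y − 8|).
Restrict δ ≤ 7/2. Then |y − 1| < 7/2 gives |y − 8| = |(y − 1) + (-7)| ≥ 7 − 7/2 = 7/2.
Hence |(-6y - 6)/(y - 8) − (12/7)| < 54|y − 1|/(7·(7/2)) = (108/49)|y − 1|, which is < ε once |y − 1| < (49/108)ε.
Take δ = min(7/2, (49/108)ε). Then 0 < |y − 1| < δ forces both bounds, so |(-6y - 6)/(y - 8) − (12/7)| < ε.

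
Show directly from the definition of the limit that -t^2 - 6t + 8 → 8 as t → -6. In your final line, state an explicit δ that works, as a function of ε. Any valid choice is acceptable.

Suppose ε > 0. We want δ > 0 such that 0 < |t + 6| < δ implies |(-t^2 - 6t + 8) − 8| < ε.
(-t^2 - 6t + 8) − 8 = -t^2 - 6t = (t + 6)(-t).
So |(-t^2 - 6t + 8) − 8| = |t + 6|·|-t|.
Require δ ≤ 1. Then |t + 6| < 1 gives |t| < 7, and by the triangle inequality |-t| ≤ 7 = 7.
Hence |(-t^2 - 6t + 8) − 8| ≤ 7|t + 6| < ε provided |t + 6| < ε/7.
Choosing δ = min(1, ε/7) ensures both conditions, hence |(-t^2 - 6t + 8) − 8| < ε.

δ = min(1, ε/7)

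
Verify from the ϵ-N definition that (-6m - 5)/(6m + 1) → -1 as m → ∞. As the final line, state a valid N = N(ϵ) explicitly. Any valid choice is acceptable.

N = (2/3)/ϵ

Let ϵ > 0. For m ≥ 1, |(-6m - 5)/(6m + 1) + 1| = |-24|/(6(6m + 1)) = 24/(6(6m + 1)).
Since 6m + 1 ≥ 6m for m ≥ 1, this is ≤ 24/(6·6m) = (2/3)/m.
So |(-6m - 5)/(6m + 1) + 1| < ϵ whenever m > (2/3)/ϵ.
Take N = (2/3)/ϵ. If m > N then |(-6m - 5)/(6m + 1) + 1| ≤ (2/3)/m < ϵ.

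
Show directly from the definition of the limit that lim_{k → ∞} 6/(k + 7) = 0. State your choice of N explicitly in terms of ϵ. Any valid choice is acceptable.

Suppose ϵ > 0. For k ≥ 1, |6/(k + 7) − 0| = 6/(k + 7) ≤ 6/k.
We need 6/k < ϵ, i.e. k > 6/ϵ.
Take N = 6/ϵ. If k > N then |6/(k + 7)| ≤ 6/k < ϵ.

N = 6/ϵ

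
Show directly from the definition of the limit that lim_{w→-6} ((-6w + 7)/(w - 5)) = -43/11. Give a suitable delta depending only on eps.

delta = min(11/2, (121/46)eps)

Let eps > 0. We want delta > 0 with 0 < |w + 6| < delta ⇒ |(-6w + 7)/(w - 5) + 43/11| < eps.
Combining over a common denominator, (-6w + 7)/(w - 5) + 43/11 = [(-6w + 7)·(-11) − 43·(w - 5)] / [(-11)·(w - 5)] = 23(w + 6) / ((-11)(w - 5)).
So |(-6w + 7)/(w - 5) + 43/11| = 23|w + 6| / (11·|w − 5|).
Restrict delta ≤ 11/2. Then |w + 6| < 11/2 gives |w − 5| = |(w + 6) + (-11)| ≥ 11 − 11/2 = 11/2.
Hence |(-6w + 7)/(w - 5) + 43/11| < 23|w + 6|/(11·(11/2)) = (46/121)|w + 6|, which is < eps once |w + 6| < (121/46)eps.
Take delta = min(11/2, (121/46)eps). Then 0 < |w + 6| < delta forces both bounds, so |(-6w + 7)/(w - 5) + 43/11| < eps.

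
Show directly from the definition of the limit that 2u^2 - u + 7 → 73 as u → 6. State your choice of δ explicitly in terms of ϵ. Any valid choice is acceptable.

Suppose ϵ > 0. We want δ > 0 such that 0 < |u − 6| < δ implies |(2u^2 - u + 7) − 73| < ϵ.
(2u^2 - u + 7) − 73 = 2u^2 - u - 66 = (u − 6)(2u + 11).
So |(2u^2 - u + 7) − 73| = |u − 6|·|2u + 11|.
Require δ ≤ 2. Then |u − 6| < 2 gives |u| < 8, and by the triangle inequality |2u + 11| ≤ 2·8 + 11 = 27.
Hence |(2u^2 - u + 7) − 73| ≤ 27|u − 6| < ϵ provided |u − 6| < ϵ/27.
Take δ = min(2, ϵ/27). Then 0 < |u − 6| < δ gives both |u − 6| < 2 and |u − 6| < ϵ/27, so |(2u^2 - u + 7) − 73| < ϵ.

δ = min(2, ϵ/27)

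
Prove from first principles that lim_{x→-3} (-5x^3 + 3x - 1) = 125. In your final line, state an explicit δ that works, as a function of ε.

δ = min(2, ε/242)

Suppose ε > 0. We want δ > 0 such that 0 < |x + 3| < δ implies |(-5x^3 + 3x - 1) − 125| < ε.
(-5x^3 + 3x - 1) − 125 = -5x^3 + 3x - 126 = (x + 3)(-5x^2 + 15x - 42).
So |(-5x^3 + 3x - 1) − 125| = |x + 3|·|-5x^2 + 15x - 42|.
Require δ ≤ 2. Then |x + 3| < 2 gives |x| < 5, and by the triangle inequality |-5x^2 + 15x - 42| ≤ 5·5^2 + 15·5 + 42 = 242.
Hence |(-5x^3 + 3x - 1) − 125| ≤ 242|x + 3| < ε provided |x + 3| < ε/242.
Choosing δ = min(2, ε/242) ensures both conditions, hence |(-5x^3 + 3x - 1) − 125| < ε.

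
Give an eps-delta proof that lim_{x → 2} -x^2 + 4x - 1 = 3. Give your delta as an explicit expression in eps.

delta = min(1, eps/5)

Let eps > 0. We want delta > 0 such that 0 < |x − 2| < delta implies |(-x^2 + 4x - 1) − 3| < eps.
(-x^2 + 4x - 1) − 3 = -x^2 + 4x - 4 = (x − 2)(-x + 2).
So |(-x^2 + 4x - 1) − 3| = |x − 2|·|-x + 2|.
Require delta ≤ 1. Then |x − 2| < 1 gives |x| < 3, and by the triangle inequality |-x + 2| ≤ 3 + 2 = 5.
Hence |(-x^2 + 4x - 1) − 3| ≤ 5|x − 2| < eps provided |x − 2| < eps/5.
Take delta = min(1, eps/5). Then 0 < |x − 2| < delta gives both |x − 2| < 1 and |x − 2| < eps/5, so |(-x^2 + 4x - 1) − 3| < eps.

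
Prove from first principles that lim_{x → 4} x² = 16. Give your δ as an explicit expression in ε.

δ = min(2, ε/10)

Suppose ε > 0. We seek δ > 0 with 0 < |x − 4| < δ ⇒ |x² − 16| < ε.
Factor: x² − 16 = (x − 4)(x + 4), so |x² − 16| = |x − 4|·|x + 4|.
Impose δ ≤ 2 so that |x| < 6; then |x + 4| ≤ 10.
Hence |x² − 16| ≤ 10|x − 4|, which is < ε once |x − 4| < ε/10.
Take δ = min(2, ε/10). If 0 < |x − 4| < δ then both bounds hold and |x² − 16| ≤ 10|x − 4| < 10·(ε/10) = ε.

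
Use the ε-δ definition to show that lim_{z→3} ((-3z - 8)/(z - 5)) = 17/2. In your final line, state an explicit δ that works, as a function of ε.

δ = min(1, (2/23)ε)

Let ε > 0 be given. We want δ > 0 with 0 < |z − 3| < δ ⇒ |(-3z - 8)/(z - 5) − (17/2)| < ε.
Combining over a common denominator, (-3z - 8)/(z - 5) − (17/2) = [(-3z - 8)·(-2) − (-17)·(z - 5)] / [(-2)·(z - 5)] = 23(z − 3) / ((-2)(z - 5)).
So |(-3z - 8)/(z - 5) − (17/2)| = 23|z − 3| / (2·|z − 5|).
Require δ ≤ 1, so |z − 5| ≥ |-2| − |z − 3| > 2 − 1 = 1.
Hence |(-3z - 8)/(z - 5) − (17/2)| < 23|z − 3|/(2·1) = (23/2)|z − 3|, which is < ε once |z − 3| < (2/23)ε.
Take δ = min(1, (2/23)ε). Then 0 < |z − 3| < δ forces both bounds, so |(-3z - 8)/(z - 5) − (17/2)| < ε.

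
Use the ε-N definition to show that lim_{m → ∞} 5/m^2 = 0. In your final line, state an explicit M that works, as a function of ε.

M = (5/ε)^{1/2}

Let ε > 0. For m ≥ 1, |5/m^2 − 0| = 5/m^2.
5/m^2 < ε ⇔ m^2 > 5/ε ⇔ m > (5/ε)^{1/2}.
Take M = (5/ε)^{1/2}. Then m > M implies 5/m^2 < ε.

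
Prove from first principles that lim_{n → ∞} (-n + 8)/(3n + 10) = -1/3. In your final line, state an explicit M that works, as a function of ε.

Fix ε > 0. For n ≥ 1, |(-n + 8)/(3n + 10) + 1/3| = |34|/(3(3n + 10)) = 34/(3(3n + 10)).
Since 3n + 10 ≥ 3n for n ≥ 1, this is ≤ 34/(3·3n) = (34/9)/n.
So |(-n + 8)/(3n + 10) + 1/3| < ε whenever n > (34/9)/ε.
Take M = (34/9)/ε. If n > M then |(-n + 8)/(3n + 10) + 1/3| ≤ (34/9)/n < ε.

M = (34/9)/ε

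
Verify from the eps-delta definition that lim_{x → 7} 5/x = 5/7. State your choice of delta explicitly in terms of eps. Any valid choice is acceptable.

delta = min(7/2, (49/10)eps)

Let eps > 0. We seek delta > 0 such that 0 < |x − 7| < delta implies |5/x − (5/7)| < eps.
|5/x − (5/7)| = 5·|7 − x|/(7·|x|) = 5|x − 7|/(7|x|).
Restrict delta ≤ 7/2. Then |x − 7| < 7/2 gives |x| > 7/2, so 7|x| > 49/2.
Then |5/x − (5/7)| < 5|x − 7|/(49/2), which is < eps when |x − 7| < (49/10)eps.
Take delta = min(7/2, (49/10)eps). Then 0 < |x − 7| < delta gives both |x − 7| < 7/2 and |x − 7| < (49/10)eps, so |5/x − (5/7)| < eps.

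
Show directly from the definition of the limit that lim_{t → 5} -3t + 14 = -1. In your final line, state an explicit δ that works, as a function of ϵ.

Fix ϵ > 0. We need δ > 0 so that 0 < |t − 5| < δ implies |(-3t + 14) + 1| < ϵ.
Since (-3t + 14) + 1 = -3(t − 5), we have |(-3t + 14) + 1| = 3|t − 5|.
So 3|t − 5| < ϵ exactly when |t − 5| < ϵ/3.
Choosing δ = ϵ/3 gives |(-3t + 14) + 1| = 3|t − 5| < ϵ whenever |t − 5| < δ.

δ = ϵ/3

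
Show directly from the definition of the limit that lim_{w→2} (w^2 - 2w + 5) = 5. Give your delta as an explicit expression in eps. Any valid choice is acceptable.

Let eps > 0 be given. We want delta > 0 such that 0 < |w − 2| < delta implies |(w^2 - 2w + 5) − 5| < eps.
(w^2 - 2w + 5) − 5 = w^2 - 2w = (w − 2)(w).
So |(w^2 - 2w + 5) − 5| = |w − 2|·|w|.
Require delta ≤ 1. Then |w − 2| < 1 gives |w| < 3, and by the triangle inequality |w| ≤ 3 = 3.
Hence |(w^2 - 2w + 5) − 5| ≤ 3|w − 2| < eps provided |w − 2| < eps/3.
Take delta = min(1, eps/3). Then 0 < |w − 2| < delta gives both |w − 2| < 1 and |w − 2| < eps/3, so |(w^2 - 2w + 5) − 5| < eps.

delta = min(1, eps/3)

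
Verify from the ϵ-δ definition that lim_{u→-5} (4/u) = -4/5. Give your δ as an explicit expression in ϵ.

Let ϵ > 0. We seek δ > 0 such that 0 < |u + 5| < δ implies |4/u + 4/5| < ϵ.
|4/u + 4/5| = 4·|-5 − u|/(5·|u|) = 4|u + 5|/(5|u|).
Require δ ≤ 5/2 so that |u| > 5 − 5/2 = 5/2, hence 5|u| > 25/2.
Then |4/u + 4/5| < 4|u + 5|/(25/2), which is < ϵ when |u + 5| < (25/8)ϵ.
Take δ = min(5/2, (25/8)ϵ). Then 0 < |u + 5| < δ gives both |u + 5| < 5/2 and |u + 5| < (25/8)ϵ, so |4/u + 4/5| < ϵ.

δ = min(5/2, (25/8)ϵ)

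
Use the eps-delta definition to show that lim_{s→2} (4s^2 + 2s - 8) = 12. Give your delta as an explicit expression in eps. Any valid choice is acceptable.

Let eps > 0. We want delta > 0 such that 0 < |s − 2| < delta implies |(4s^2 + 2s - 8) − 12| < eps.
(4s^2 + 2s - 8) − 12 = 4s^2 + 2s - 20 = (s − 2)(4s + 10).
So |(4s^2 + 2s - 8) − 12| = |s − 2|·|4s + 10|.
Require delta ≤ 2. Then |s − 2| < 2 gives |s| < 4, and by the triangle inequality |4s + 10| ≤ 4·4 + 10 = 26.
Hence |(4s^2 + 2s - 8) − 12| ≤ 26|s − 2| < eps provided |s − 2| < eps/26.
Take delta = min(2, eps/26). Then 0 < |s − 2| < delta gives both |s − 2| < 2 and |s − 2| < eps/26, so |(4s^2 + 2s - 8) − 12| < eps.

delta = min(2, eps/26)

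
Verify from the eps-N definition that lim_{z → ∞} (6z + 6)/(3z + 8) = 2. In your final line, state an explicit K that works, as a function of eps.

K = (10/3)/eps

Let eps > 0 be given. We seek K > 0 such that z > K implies |(6z + 6)/(3z + 8) − 2| < eps.
(6z + 6)/(3z + 8) − 2 = (3(6z + 6) − 6(3z + 8)) / (3(3z + 8)) = -30/(3(3z + 8)).
For z > 0 we have 3z + 8 > 3z, so |(6z + 6)/(3z + 8) − 2| = 30/(3(3z + 8)) < 30/(3·3z) = (10/3)/z.
Thus |(6z + 6)/(3z + 8) − 2| < eps whenever z > (10/3)/eps.
Take K = (10/3)/eps. If z > K then |(6z + 6)/(3z + 8) − 2| < (10/3)/z < eps.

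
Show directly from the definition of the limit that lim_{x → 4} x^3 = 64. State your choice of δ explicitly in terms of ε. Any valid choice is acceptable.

δ = min(2, ε/76)

Let ε > 0 be given. We seek δ > 0 with 0 < |x − 4| < δ ⇒ |x^3 − 64| < ε.
Factor: x^3 − 64 = (x − 4)(x^2 + 4x + 16), so |x^3 − 64| = |x − 4|·|x^2 + 4x + 16|.
Restrict δ ≤ 2. Then |x − 4| < 2 gives |x| < 6, so by the triangle inequality |x^2 + 4x + 16| ≤ 6^2 + 4·6 + 16 = 76.
Hence |x^3 − 64| ≤ 76|x − 4|, which is < ε once |x − 4| < ε/76.
Take δ = min(2, ε/76). If 0 < |x − 4| < δ then both bounds hold and |x^3 − 64| ≤ 76|x − 4| < 76·(ε/76) = ε.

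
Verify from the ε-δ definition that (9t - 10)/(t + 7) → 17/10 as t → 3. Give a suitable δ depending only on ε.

Suppose ε > 0. We want δ > 0 with 0 < |t − 3| < δ ⇒ |(9t - 10)/(t + 7) − (17/10)| < ε.
Combining over a common denominator, (9t - 10)/(t + 7) − (17/10) = [(9t - 10)·10 − 17·(t + 7)] / [10·(t + 7)] = 73(t − 3) / (10(t + 7)).
So |(9t - 10)/(t + 7) − (17/10)| = 73|t − 3| / (10·|t + 7|).
Restrict δ ≤ 5. Then |t − 3| < 5 gives |t + 7| = |(t − 3) + 10| ≥ 10 − 5 = 5.
Hence |(9t - 10)/(t + 7) − (17/10)| < 73|t − 3|/(10·5) = (73/50)|t − 3|, which is < ε once |t − 3| < (50/73)ε.
Take δ = min(5, (50/73)ε). Then 0 < |t − 3| < δ forces both bounds, so |(9t - 10)/(t + 7) − (17/10)| < ε.

δ = min(5, (50/73)ε)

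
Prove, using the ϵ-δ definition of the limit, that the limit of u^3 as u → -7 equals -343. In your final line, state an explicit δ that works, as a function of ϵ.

Let ϵ > 0 be given. We seek δ > 0 with 0 < |u + 7| < δ ⇒ |u^3 + 343| < ϵ.
Factor: u^3 + 343 = (u + 7)(u^2 - 7u + 49), so |u^3 + 343| = |u + 7|·|u^2 - 7u + 49|.
Restrict δ ≤ 2. Then |u + 7| < 2 gives |u| < 9, so by the triangle inequality |u^2 - 7u + 49| ≤ 9^2 + 7·9 + 49 = 193.
Hence |u^3 + 343| ≤ 193|u + 7|, which is < ϵ once |u + 7| < ϵ/193.
Take δ = min(2, ϵ/193). If 0 < |u + 7| < δ then both bounds hold and |u^3 + 343| ≤ 193|u + 7| < 193·(ϵ/193) = ϵ.

δ = min(2, ϵ/193)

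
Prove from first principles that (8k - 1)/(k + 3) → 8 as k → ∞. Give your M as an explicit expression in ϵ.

Let ϵ > 0 be given. For k ≥ 1, |(8k - 1)/(k + 3) − 8| = |-25|/((k + 3)) = 25/((k + 3)).
Since k + 3 ≥ k for k ≥ 1, this is ≤ 25/(k) = 25/k.
So |(8k - 1)/(k + 3) − 8| < ϵ whenever k > 25/ϵ.
Take M = 25/ϵ. If k > M then |(8k - 1)/(k + 3) − 8| ≤ 25/k < ϵ.

M = 25/ϵ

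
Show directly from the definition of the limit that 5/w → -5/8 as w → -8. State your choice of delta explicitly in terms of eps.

Suppose eps > 0. We seek delta > 0 such that 0 < |w + 8| < delta implies |5/w + 5/8| < eps.
|5/w + 5/8| = 5·|-8 − w|/(8·|w|) = 5|w + 8|/(8|w|).
Restrict delta ≤ 4. Then |w + 8| < 4 gives |w| > 4, so 8|w| > 32.
Then |5/w + 5/8| < 5|w + 8|/32, which is < eps when |w + 8| < (32/5)eps.
Take delta = min(4, (32/5)eps). Then 0 < |w + 8| < delta gives both |w + 8| < 4 and |w + 8| < (32/5)eps, so |5/w + 5/8| < eps.

delta = min(4, (32/5)eps)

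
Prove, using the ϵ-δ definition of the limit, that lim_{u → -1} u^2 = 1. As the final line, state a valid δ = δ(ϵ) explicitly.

δ = min(1, ϵ/3)

Fix ϵ > 0. We seek δ > 0 with 0 < |u + 1| < δ ⇒ |u^2 − 1| < ϵ.
Factor: u^2 − 1 = (u + 1)(u - 1), so |u^2 − 1| = |u + 1|·|u - 1|.
Restrict δ ≤ 1. Then |u + 1| < 1 gives |u| < 2, so by the triangle inequality |u - 1| ≤ 2 + 1 = 3.
Hence |u^2 − 1| ≤ 3|u + 1|, which is < ϵ once |u + 1| < ϵ/3.
Take δ = min(1, ϵ/3). If 0 < |u + 1| < δ then both bounds hold and |u^2 − 1| ≤ 3|u + 1| < 3·(ϵ/3) = ϵ.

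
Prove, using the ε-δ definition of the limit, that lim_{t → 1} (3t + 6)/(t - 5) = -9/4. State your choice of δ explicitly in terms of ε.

δ = min(2, (8/21)ε)

Let ε > 0 be given. We want δ > 0 with 0 < |t − 1| < δ ⇒ |(3t + 6)/(t - 5) + 9/4| < ε.
Combining over a common denominator, (3t + 6)/(t - 5) + 9/4 = [(3t + 6)·(-4) − 9·(t - 5)] / [(-4)·(t - 5)] = -21(t − 1) / ((-4)(t - 5)).
So |(3t + 6)/(t - 5) + 9/4| = 21|t − 1| / (4·|t − 5|).
Restrict δ ≤ 2. Then |t − 1| < 2 gives |t − 5| = |(t − 1) + (-4)| ≥ 4 − 2 = 2.
Hence |(3t + 6)/(t - 5) + 9/4| < 21|t − 1|/(4·2) = (21/8)|t − 1|, which is < ε once |t − 1| < (8/21)ε.
Take δ = min(2, (8/21)ε). Then 0 < |t − 1| < δ forces both bounds, so |(3t + 6)/(t - 5) + 9/4| < ε.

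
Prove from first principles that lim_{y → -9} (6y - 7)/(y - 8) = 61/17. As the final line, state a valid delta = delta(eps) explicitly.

Fix eps > 0. We want delta > 0 with 0 < |y + 9| < delta ⇒ |(6y - 7)/(y - 8) − (61/17)| < eps.
Combining over a common denominator, (6y - 7)/(y - 8) − (61/17) = [(6y - 7)·(-17) − (-61)·(y - 8)] / [(-17)·(y - 8)] = -41(y + 9) / ((-17)(y - 8)).
So |(6y - 7)/(y - 8) − (61/17)| = 41|y + 9| / (17·|y − 8|).
Require delta ≤ 17/2, so |y − 8| ≥ |-17| − |y + 9| > 17 − 17/2 = 17/2.
Hence |(6y - 7)/(y - 8) − (61/17)| < 41|y + 9|/(17·(17/2)) = (82/289)|y + 9|, which is < eps once |y + 9| < (289/82)eps.
Take delta = min(17/2, (289/82)eps). Then 0 < |y + 9| < delta forces both bounds, so |(6y - 7)/(y - 8) − (61/17)| < eps.

delta = min(17/2, (289/82)eps)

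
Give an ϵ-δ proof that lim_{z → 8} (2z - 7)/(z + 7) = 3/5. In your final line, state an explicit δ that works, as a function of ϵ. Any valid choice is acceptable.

Fix ϵ > 0. We want δ > 0 with 0 < |z − 8| < δ ⇒ |(2z - 7)/(z + 7) − (3/5)| < ϵ.
Combining over a common denominator, (2z - 7)/(z + 7) − (3/5) = [(2z - 7)·15 − 9·(z + 7)] / [15·(z + 7)] = 21(z − 8) / (15(z + 7)).
So |(2z - 7)/(z + 7) − (3/5)| = 21|z − 8| / (15·|z + 7|).
Restrict δ ≤ 15/2. Then |z − 8| < 15/2 gives |z + 7| = |(z − 8) + 15| ≥ 15 − 15/2 = 15/2.
Hence |(2z - 7)/(z + 7) − (3/5)| < 21|z − 8|/(15·(15/2)) = (14/75)|z − 8|, which is < ϵ once |z − 8| < (75/14)ϵ.
Take δ = min(15/2, (75/14)ϵ). Then 0 < |z − 8| < δ forces both bounds, so |(2z - 7)/(z + 7) − (3/5)| < ϵ.

δ = min(15/2, (75/14)ϵ)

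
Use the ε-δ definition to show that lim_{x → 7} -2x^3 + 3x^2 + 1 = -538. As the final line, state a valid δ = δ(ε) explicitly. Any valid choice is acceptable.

Suppose ε > 0. We want δ > 0 such that 0 < |x − 7| < δ implies |(-2x^3 + 3x^2 + 1) + 538| < ε.
(-2x^3 + 3x^2 + 1) + 538 = -2x^3 + 3x^2 + 539 = (x − 7)(-2x^2 - 11x - 77).
So |(-2x^3 + 3x^2 + 1) + 538| = |x − 7|·|-2x^2 - 11x - 77|.
Assume first that |x − 7| < 1, so |x| < 8. Then |-2x^2 - 11x - 77| ≤ 2·8^2 + 11·8 + 77 = 293.
Hence |(-2x^3 + 3x^2 + 1) + 538| ≤ 293|x − 7| < ε provided |x − 7| < ε/293.
Take δ = min(1, ε/293). Then 0 < |x − 7| < δ gives both |x − 7| < 1 and |x − 7| < ε/293, so |(-2x^3 + 3x^2 + 1) + 538| < ε.

δ = min(1, ε/293)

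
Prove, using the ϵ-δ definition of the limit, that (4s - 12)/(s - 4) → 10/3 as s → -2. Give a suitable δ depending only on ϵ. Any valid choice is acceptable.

δ = min(3, (9/2)ϵ)

Let ϵ > 0. We want δ > 0 with 0 < |s + 2| < δ ⇒ |(4s - 12)/(s - 4) − (10/3)| < ϵ.
Combining over a common denominator, (4s - 12)/(s - 4) − (10/3) = [(4s - 12)·(-6) − (-20)·(s - 4)] / [(-6)·(s - 4)] = -4(s + 2) / ((-6)(s - 4)).
So |(4s - 12)/(s - 4) − (10/3)| = 4|s + 2| / (6·|s − 4|).
Restrict δ ≤ 3. Then |s + 2| < 3 gives |s − 4| = |(s + 2) + (-6)| ≥ 6 − 3 = 3.
Hence |(4s - 12)/(s - 4) − (10/3)| < 4|s + 2|/(6·3) = (2/9)|s + 2|, which is < ϵ once |s + 2| < (9/2)ϵ.
Take δ = min(3, (9/2)ϵ). Then 0 < |s + 2| < δ forces both bounds, so |(4s - 12)/(s - 4) − (10/3)| < ϵ.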